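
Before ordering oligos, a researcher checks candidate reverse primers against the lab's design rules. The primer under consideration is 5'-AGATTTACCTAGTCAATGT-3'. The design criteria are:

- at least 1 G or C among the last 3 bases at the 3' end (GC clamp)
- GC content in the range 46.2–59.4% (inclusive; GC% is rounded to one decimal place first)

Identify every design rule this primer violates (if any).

Base counts: A=6, T=7, G=3, C=3 (length 19).
GC clamp: 3' end TGT has 1 G/C ✓
GC content: GC 6/19 = 31.6%, outside 46.2–59.4% ✗

Fails: GC content.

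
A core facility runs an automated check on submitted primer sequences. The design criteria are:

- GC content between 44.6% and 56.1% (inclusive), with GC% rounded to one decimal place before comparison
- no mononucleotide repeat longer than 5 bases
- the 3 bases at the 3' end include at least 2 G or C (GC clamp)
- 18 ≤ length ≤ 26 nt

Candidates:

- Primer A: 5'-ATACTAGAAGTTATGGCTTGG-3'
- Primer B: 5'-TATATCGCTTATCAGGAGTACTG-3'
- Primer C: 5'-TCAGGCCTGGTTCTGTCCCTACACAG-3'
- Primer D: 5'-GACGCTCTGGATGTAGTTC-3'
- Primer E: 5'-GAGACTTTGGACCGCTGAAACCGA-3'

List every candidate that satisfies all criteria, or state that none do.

Primer E only.

Primer A (21 nt, A=6 T=7 G=6 C=2): GC 8/21 = 38.1%, outside 44.6–56.1% ✗; longest run = 2 ✓; 3' end TGG has 2 G/C ✓; length 21 ✓ — fails.
Primer B (23 nt, A=6 T=8 G=5 C=4): GC 9/23 = 39.1%, outside 44.6–56.1% ✗; longest run = 2 ✓; 3' end CTG has 2 G/C ✓; length 23 ✓ — fails.
Primer C (26 nt, A=4 T=7 G=6 C=9): GC 15/26 = 57.7%, outside 44.6–56.1% ✗; longest run = 3 ✓; 3' end CAG has 2 G/C ✓; length 26 ✓ — fails.
Primer D (19 nt, A=3 T=6 G=6 C=4): GC 10/19 = 52.6% ✓; longest run = 2 ✓; 3' end TTC has 1 G/C, need ≥2 ✗; length 19 ✓ — fails.
Primer E (24 nt, A=7 T=4 G=7 C=6): GC 13/24 = 54.2% ✓; longest run = 3 ✓; 3' end CGA has 2 G/C ✓; length 24 ✓ — passes.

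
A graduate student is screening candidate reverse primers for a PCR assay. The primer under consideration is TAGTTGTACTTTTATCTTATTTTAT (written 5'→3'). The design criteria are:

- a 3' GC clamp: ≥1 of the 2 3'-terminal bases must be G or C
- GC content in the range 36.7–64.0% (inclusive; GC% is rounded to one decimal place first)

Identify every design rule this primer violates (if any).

Base counts: A=5, T=16, G=2, C=2 (length 25).
GC clamp: 3' end AT has 0 G/C, need ≥1 ✗
GC content: GC 4/25 = 16.0%, outside 36.7–64.0% ✗

Fails: GC clamp, GC content.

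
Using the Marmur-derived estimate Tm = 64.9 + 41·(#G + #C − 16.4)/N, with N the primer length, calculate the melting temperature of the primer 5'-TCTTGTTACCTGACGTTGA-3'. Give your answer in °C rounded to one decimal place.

Base counts: A=3, T=8, G=4, C=4; G+C = 8, N = 19.
Tm = 64.9 + 41·(8 − 16.4)/19 = 64.9 + -344.40/19 = 46.8°C.

46.8°C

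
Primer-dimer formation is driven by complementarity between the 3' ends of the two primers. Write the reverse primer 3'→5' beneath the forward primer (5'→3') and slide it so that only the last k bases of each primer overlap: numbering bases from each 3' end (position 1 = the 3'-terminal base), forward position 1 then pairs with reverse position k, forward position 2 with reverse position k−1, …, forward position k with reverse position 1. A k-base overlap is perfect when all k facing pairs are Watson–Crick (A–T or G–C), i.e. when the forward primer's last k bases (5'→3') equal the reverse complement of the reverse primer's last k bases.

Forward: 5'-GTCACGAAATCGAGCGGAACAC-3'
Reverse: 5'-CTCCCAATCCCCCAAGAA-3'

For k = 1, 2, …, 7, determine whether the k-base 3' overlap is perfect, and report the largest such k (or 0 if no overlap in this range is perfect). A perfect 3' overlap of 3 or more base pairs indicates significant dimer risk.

Last 7 bases (5'→3') — forward …GGAACAC, reverse …CCAAGAA.
Reverse complement of the reverse primer's last 7 bases: TTCTTGG; its first k bases are the reverse complement of the reverse primer's last k bases, so a perfect k-base overlap needs the forward primer's last k bases to equal them.
Comparing (forward last k vs required): k=1: C vs T ✗; k=2: AC vs TT ✗; k=3: CAC vs TTC ✗; k=4: ACAC vs TTCT ✗; k=5: AACAC vs TTCTT ✗; k=6: GAACAC vs TTCTTG ✗; k=7: GGAACAC vs TTCTTGG ✗.
No overlap length from 1 to 7 is perfect, so the longest perfect 3' overlap is 0.

Longest perfect overlap: 0 complementary base pairs; below the dimer-risk threshold (threshold 3).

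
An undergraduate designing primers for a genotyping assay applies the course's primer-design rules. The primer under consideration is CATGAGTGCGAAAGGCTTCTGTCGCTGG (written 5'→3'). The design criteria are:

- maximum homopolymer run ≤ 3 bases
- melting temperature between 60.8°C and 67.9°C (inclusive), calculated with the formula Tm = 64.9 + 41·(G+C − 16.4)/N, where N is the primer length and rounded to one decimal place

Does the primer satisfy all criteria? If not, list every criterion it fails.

Meets all criteria.

Base counts: A=5, T=7, G=10, C=6 (length 28).
homopolymer run: longest run = 3 ✓
Tm: Tm = 64.9 + 41·(16 − 16.4)/28 = 64.3°C ✓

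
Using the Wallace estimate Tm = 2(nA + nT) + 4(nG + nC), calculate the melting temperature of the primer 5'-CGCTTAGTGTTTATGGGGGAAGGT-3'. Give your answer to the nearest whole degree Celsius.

Base counts: A=4, T=8, G=10, C=2 (length 24).
Tm = 2·(4+8) + 4·(10+2) = 2·12 + 4·12 = 24 + 48 = 72°C.

72°C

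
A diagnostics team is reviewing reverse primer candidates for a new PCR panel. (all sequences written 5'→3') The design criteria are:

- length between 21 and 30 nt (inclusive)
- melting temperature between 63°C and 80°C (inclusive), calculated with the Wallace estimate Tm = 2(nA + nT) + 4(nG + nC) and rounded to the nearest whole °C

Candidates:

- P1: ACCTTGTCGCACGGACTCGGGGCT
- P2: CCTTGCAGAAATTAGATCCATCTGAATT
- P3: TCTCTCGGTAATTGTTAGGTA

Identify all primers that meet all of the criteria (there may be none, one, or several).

P1 and P2.

P1 (24 nt, A=3 T=5 G=8 C=8): length 24 ✓; Tm = 2·8 + 4·16 = 80°C ✓ — passes.
P2 (28 nt, A=9 T=9 G=4 C=6): length 28 ✓; Tm = 2·18 + 4·10 = 76°C ✓ — passes.
P3 (21 nt, A=4 T=9 G=5 C=3): length 21 ✓; Tm = 2·13 + 4·8 = 58°C, outside 63–80°C ✗ — fails.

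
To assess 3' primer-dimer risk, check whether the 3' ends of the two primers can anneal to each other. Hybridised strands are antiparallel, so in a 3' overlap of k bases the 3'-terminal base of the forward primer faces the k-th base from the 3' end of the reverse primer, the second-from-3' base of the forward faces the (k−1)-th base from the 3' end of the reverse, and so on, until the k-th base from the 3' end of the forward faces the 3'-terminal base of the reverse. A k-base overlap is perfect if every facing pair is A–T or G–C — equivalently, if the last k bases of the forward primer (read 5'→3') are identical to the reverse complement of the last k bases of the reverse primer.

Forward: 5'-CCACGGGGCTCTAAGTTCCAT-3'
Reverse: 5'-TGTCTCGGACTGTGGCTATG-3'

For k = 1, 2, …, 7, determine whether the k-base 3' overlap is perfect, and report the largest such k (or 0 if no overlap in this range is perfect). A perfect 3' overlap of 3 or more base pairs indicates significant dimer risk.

Longest perfect overlap: 3 complementary base pairs; significant dimer risk (threshold 3).

Last 7 bases (5'→3') — forward …GTTCCAT, reverse …GGCTATG.
Reverse complement of the reverse primer's last 7 bases: CATAGCC; its first k bases are the reverse complement of the reverse primer's last k bases, so a perfect k-base overlap needs the forward primer's last k bases to equal them.
Comparing (forward last k vs required): k=1: T vs C ✗; k=2: AT vs CA ✗; k=3: CAT vs CAT ✓; k=4: CCAT vs CATA ✗; k=5: TCCAT vs CATAG ✗; k=6: TTCCAT vs CATAGC ✗; k=7: GTTCCAT vs CATAGCC ✗.
Only k = 3 is perfect, so the longest perfect 3' overlap is 3.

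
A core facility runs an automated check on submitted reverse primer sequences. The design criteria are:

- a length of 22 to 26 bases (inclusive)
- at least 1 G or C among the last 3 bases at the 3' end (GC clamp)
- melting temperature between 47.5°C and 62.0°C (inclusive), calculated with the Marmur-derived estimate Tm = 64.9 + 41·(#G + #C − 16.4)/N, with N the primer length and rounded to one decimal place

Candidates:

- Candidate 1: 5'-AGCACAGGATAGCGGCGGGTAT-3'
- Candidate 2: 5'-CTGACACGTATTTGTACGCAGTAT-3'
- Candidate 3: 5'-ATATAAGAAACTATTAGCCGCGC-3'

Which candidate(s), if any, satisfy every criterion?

Candidate 3 only.

Candidate 1 (22 nt, A=6 T=3 G=9 C=4): length 22 ✓; 3' end TAT has 0 G/C, need ≥1 ✗; Tm = 64.9 + 41·(13 − 16.4)/22 = 58.6°C ✓ — fails.
Candidate 2 (24 nt, A=6 T=8 G=5 C=5): length 24 ✓; 3' end TAT has 0 G/C, need ≥1 ✗; Tm = 64.9 + 41·(10 − 16.4)/24 = 54.0°C ✓ — fails.
Candidate 3 (23 nt, A=9 T=5 G=4 C=5): length 23 ✓; 3' end CGC has 3 G/C ✓; Tm = 64.9 + 41·(9 − 16.4)/23 = 51.7°C ✓ — passes.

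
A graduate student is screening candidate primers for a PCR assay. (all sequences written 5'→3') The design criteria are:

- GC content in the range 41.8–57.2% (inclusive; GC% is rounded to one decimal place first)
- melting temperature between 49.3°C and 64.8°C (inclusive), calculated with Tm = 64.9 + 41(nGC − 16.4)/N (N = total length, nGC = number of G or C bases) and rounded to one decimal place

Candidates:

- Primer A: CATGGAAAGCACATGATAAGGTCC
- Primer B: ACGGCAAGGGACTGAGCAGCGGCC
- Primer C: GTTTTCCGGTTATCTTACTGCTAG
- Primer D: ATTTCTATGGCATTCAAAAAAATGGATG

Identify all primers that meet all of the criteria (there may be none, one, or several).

Primer A (24 nt, A=9 T=4 G=6 C=5): GC 11/24 = 45.8% ✓; Tm = 64.9 + 41·(11 − 16.4)/24 = 55.7°C ✓ — passes.
Primer B (24 nt, A=6 T=1 G=10 C=7): GC 17/24 = 70.8%, outside 41.8–57.2% ✗; Tm = 64.9 + 41·(17 − 16.4)/24 = 65.9°C, outside 49.3–64.8°C ✗ — fails.
Primer C (24 nt, A=3 T=11 G=5 C=5): GC 10/24 = 41.7%, outside 41.8–57.2% ✗; Tm = 64.9 + 41·(10 − 16.4)/24 = 54.0°C ✓ — fails.
Primer D (28 nt, A=11 T=9 G=5 C=3): GC 8/28 = 28.6%, outside 41.8–57.2% ✗; Tm = 64.9 + 41·(8 − 16.4)/28 = 52.6°C ✓ — fails.

Primer A only.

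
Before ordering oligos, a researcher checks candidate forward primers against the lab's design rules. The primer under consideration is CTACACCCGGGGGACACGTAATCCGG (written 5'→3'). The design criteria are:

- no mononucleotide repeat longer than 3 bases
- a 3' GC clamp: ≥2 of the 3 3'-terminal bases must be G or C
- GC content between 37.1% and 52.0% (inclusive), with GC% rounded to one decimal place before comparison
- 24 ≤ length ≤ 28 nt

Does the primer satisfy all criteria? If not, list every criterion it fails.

Base counts: A=6, T=3, G=8, C=9 (length 26).
homopolymer run: longest run = 5, exceeds 3 ✗
GC clamp: 3' end CGG has 3 G/C ✓
GC content: GC 17/26 = 65.4%, outside 37.1–52.0% ✗
length: length 26 ✓

Fails: homopolymer run, GC content.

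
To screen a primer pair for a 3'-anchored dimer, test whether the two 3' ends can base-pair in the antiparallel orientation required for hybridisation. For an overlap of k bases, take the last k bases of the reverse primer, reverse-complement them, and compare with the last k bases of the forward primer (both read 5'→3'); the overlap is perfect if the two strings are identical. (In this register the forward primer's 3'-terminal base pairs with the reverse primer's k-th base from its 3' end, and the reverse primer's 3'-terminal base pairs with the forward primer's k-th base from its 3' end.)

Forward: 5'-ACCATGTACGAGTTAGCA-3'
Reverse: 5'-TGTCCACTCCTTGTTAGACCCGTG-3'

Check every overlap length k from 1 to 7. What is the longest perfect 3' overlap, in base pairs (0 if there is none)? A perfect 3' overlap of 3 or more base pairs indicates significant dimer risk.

Last 7 bases (5'→3') — forward …GTTAGCA, reverse …ACCCGTG.
Reverse complement of the reverse primer's last 7 bases: CACGGGT; its first k bases are the reverse complement of the reverse primer's last k bases, so a perfect k-base overlap needs the forward primer's last k bases to equal them.
Comparing (forward last k vs required): k=1: A vs C ✗; k=2: CA vs CA ✓; k=3: GCA vs CAC ✗; k=4: AGCA vs CACG ✗; k=5: TAGCA vs CACGG ✗; k=6: TTAGCA vs CACGGG ✗; k=7: GTTAGCA vs CACGGGT ✗.
Only k = 2 is perfect, so the longest perfect 3' overlap is 2.

Longest perfect overlap: 2 complementary base pairs; below the dimer-risk threshold (threshold 3).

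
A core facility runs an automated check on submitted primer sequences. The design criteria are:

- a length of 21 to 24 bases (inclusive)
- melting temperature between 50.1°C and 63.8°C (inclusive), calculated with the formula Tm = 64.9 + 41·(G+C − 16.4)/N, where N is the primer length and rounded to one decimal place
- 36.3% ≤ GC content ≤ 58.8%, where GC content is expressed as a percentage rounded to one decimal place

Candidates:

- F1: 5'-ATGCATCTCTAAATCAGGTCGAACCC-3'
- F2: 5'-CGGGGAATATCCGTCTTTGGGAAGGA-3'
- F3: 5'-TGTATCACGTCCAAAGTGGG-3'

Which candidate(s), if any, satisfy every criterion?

None of the candidates satisfy all criteria.

F1 (26 nt, A=8 T=6 G=4 C=8): length 26, outside 21–24 ✗; Tm = 64.9 + 41·(12 − 16.4)/26 = 58.0°C ✓; GC 12/26 = 46.2% ✓ — fails.
F2 (26 nt, A=6 T=6 G=10 C=4): length 26, outside 21–24 ✗; Tm = 64.9 + 41·(14 − 16.4)/26 = 61.1°C ✓; GC 14/26 = 53.8% ✓ — fails.
F3 (20 nt, A=5 T=5 G=6 C=4): length 20, outside 21–24 ✗; Tm = 64.9 + 41·(10 − 16.4)/20 = 51.8°C ✓; GC 10/20 = 50.0% ✓ — fails.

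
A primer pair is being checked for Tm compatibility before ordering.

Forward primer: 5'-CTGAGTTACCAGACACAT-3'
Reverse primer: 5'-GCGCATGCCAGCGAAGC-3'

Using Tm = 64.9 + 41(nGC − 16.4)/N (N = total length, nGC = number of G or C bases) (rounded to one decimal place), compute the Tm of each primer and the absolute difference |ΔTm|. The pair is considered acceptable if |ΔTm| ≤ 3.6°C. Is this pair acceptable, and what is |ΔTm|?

Forward: G+C = 8, N = 18 → Tm = 64.9 + 41·(8 − 16.4)/18 = 45.8°C.
Reverse: G+C = 12, N = 17 → Tm = 64.9 + 41·(12 − 16.4)/17 = 54.3°C.
|ΔTm| = |45.8 − 54.3| = 8.5°C, > 3.6°C.

|ΔTm| = 8.5°C; the pair is not acceptable.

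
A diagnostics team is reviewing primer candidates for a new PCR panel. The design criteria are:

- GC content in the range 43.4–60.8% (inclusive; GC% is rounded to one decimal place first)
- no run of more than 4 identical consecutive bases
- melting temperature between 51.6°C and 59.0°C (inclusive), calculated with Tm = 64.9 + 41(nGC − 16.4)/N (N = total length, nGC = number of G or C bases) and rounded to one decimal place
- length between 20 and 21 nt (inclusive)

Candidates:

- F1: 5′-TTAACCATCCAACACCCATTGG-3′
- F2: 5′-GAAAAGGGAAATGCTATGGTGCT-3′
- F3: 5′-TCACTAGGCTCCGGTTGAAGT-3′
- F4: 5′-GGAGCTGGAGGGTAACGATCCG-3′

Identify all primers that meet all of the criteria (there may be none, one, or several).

F1 (22 nt, A=7 T=5 G=2 C=8): GC 10/22 = 45.5% ✓; longest run = 3 ✓; Tm = 64.9 + 41·(10 − 16.4)/22 = 53.0°C ✓; length 22, outside 20–21 ✗ — fails.
F2 (23 nt, A=8 T=5 G=8 C=2): GC 10/23 = 43.5% ✓; longest run = 4 ✓; Tm = 64.9 + 41·(10 − 16.4)/23 = 53.5°C ✓; length 23, outside 20–21 ✗ — fails.
F3 (21 nt, A=4 T=6 G=6 C=5): GC 11/21 = 52.4% ✓; longest run = 2 ✓; Tm = 64.9 + 41·(11 − 16.4)/21 = 54.4°C ✓; length 21 ✓ — passes.
F4 (22 nt, A=5 T=3 G=10 C=4): GC 14/22 = 63.6%, outside 43.4–60.8% ✗; longest run = 3 ✓; Tm = 64.9 + 41·(14 − 16.4)/22 = 60.4°C, outside 51.6–59.0°C ✗; length 22, outside 20–21 ✗ — fails.

F3 only.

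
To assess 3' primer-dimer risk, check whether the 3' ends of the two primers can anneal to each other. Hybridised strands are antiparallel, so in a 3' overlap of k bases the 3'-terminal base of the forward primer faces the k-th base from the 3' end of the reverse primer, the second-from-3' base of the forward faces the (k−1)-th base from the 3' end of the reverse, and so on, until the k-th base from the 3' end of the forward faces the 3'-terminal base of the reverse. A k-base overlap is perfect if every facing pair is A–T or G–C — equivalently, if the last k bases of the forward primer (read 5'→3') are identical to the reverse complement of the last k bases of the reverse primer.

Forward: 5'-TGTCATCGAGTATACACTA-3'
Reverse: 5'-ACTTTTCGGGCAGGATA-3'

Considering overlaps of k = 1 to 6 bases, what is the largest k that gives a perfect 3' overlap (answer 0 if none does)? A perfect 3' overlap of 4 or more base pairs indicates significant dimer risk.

Last 6 bases (5'→3') — forward …ACACTA, reverse …AGGATA.
Reverse complement of the reverse primer's last 6 bases: TATCCT; its first k bases are the reverse complement of the reverse primer's last k bases, so a perfect k-base overlap needs the forward primer's last k bases to equal them.
Comparing (forward last k vs required): k=1: A vs T ✗; k=2: TA vs TA ✓; k=3: CTA vs TAT ✗; k=4: ACTA vs TATC ✗; k=5: CACTA vs TATCC ✗; k=6: ACACTA vs TATCCT ✗.
Only k = 2 is perfect, so the longest perfect 3' overlap is 2.

Longest perfect overlap: 2 complementary base pairs; below the dimer-risk threshold (threshold 4).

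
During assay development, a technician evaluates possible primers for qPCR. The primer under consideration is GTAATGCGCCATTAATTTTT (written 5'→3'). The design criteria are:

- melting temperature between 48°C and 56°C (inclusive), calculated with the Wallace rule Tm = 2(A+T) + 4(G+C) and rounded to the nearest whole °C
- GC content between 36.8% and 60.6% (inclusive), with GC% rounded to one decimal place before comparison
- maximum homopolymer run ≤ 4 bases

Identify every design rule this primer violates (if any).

Base counts: A=5, T=9, G=3, C=3 (length 20).
Tm: Tm = 2·14 + 4·6 = 52°C ✓
GC content: GC 6/20 = 30.0%, outside 36.8–60.6% ✗
homopolymer run: longest run = 5, exceeds 4 ✗

Fails: GC content, homopolymer run.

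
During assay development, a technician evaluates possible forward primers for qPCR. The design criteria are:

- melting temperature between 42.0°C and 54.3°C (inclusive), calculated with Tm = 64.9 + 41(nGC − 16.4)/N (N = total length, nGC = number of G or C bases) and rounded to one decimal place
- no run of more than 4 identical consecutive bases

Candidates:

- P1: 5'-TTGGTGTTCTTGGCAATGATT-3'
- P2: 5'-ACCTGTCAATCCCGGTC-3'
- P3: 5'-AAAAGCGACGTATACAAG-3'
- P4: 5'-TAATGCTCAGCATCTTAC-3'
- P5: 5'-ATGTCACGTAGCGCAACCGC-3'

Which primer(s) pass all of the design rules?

P1 (21 nt, A=3 T=10 G=6 C=2): Tm = 64.9 + 41·(8 − 16.4)/21 = 48.5°C ✓; longest run = 2 ✓ — passes.
P2 (17 nt, A=3 T=4 G=3 C=7): Tm = 64.9 + 41·(10 − 16.4)/17 = 49.5°C ✓; longest run = 3 ✓ — passes.
P3 (18 nt, A=9 T=2 G=4 C=3): Tm = 64.9 + 41·(7 − 16.4)/18 = 43.5°C ✓; longest run = 4 ✓ — passes.
P4 (18 nt, A=5 T=6 G=2 C=5): Tm = 64.9 + 41·(7 − 16.4)/18 = 43.5°C ✓; longest run = 2 ✓ — passes.
P5 (20 nt, A=5 T=3 G=5 C=7): Tm = 64.9 + 41·(12 − 16.4)/20 = 55.9°C, outside 42.0–54.3°C ✗; longest run = 2 ✓ — fails.

P1, P2, P3 and P4.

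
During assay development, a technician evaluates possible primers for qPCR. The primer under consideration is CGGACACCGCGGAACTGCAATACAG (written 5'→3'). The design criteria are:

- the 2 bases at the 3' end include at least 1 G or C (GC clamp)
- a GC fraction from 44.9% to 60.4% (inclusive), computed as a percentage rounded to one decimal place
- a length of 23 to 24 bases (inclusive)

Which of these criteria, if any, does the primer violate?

Base counts: A=8, T=2, G=7, C=8 (length 25).
GC clamp: 3' end AG has 1 G/C ✓
GC content: GC 15/25 = 60.0% ✓
length: length 25, outside 23–24 ✗

Fails: length.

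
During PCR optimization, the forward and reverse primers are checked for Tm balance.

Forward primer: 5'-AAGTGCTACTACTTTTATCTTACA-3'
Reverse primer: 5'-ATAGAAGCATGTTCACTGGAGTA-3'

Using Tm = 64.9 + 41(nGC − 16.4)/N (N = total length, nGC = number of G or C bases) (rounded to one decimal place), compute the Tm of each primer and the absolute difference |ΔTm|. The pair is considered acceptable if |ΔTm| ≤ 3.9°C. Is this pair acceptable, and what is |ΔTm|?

Forward: G+C = 7, N = 24 → Tm = 64.9 + 41·(7 − 16.4)/24 = 48.8°C.
Reverse: G+C = 9, N = 23 → Tm = 64.9 + 41·(9 − 16.4)/23 = 51.7°C.
|ΔTm| = |48.8 − 51.7| = 2.9°C, ≤ 3.9°C.

|ΔTm| = 2.9°C; the pair is acceptable.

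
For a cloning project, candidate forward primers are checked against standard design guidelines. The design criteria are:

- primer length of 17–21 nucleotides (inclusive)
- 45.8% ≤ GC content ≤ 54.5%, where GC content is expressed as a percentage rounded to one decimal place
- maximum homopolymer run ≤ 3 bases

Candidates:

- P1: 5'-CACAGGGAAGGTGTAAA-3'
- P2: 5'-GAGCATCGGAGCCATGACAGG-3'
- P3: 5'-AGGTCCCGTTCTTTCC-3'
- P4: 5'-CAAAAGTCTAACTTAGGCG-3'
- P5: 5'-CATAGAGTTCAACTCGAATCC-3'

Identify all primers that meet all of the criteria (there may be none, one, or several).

P1 (17 nt, A=7 T=2 G=6 C=2): length 17 ✓; GC 8/17 = 47.1% ✓; longest run = 3 ✓ — passes.
P2 (21 nt, A=6 T=2 G=8 C=5): length 21 ✓; GC 13/21 = 61.9%, outside 45.8–54.5% ✗; longest run = 2 ✓ — fails.
P3 (16 nt, A=1 T=6 G=3 C=6): length 16, outside 17–21 ✗; GC 9/16 = 56.3%, outside 45.8–54.5% ✗; longest run = 3 ✓ — fails.
P4 (19 nt, A=7 T=4 G=4 C=4): length 19 ✓; GC 8/19 = 42.1%, outside 45.8–54.5% ✗; longest run = 4, exceeds 3 ✗ — fails.
P5 (21 nt, A=7 T=5 G=3 C=6): length 21 ✓; GC 9/21 = 42.9%, outside 45.8–54.5% ✗; longest run = 2 ✓ — fails.

P1 only.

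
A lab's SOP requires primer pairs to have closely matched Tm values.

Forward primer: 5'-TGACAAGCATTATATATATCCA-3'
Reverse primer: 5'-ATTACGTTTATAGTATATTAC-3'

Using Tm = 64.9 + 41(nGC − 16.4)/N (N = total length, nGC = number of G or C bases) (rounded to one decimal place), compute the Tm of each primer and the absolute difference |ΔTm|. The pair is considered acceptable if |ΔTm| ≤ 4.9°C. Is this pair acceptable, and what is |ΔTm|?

Forward: G+C = 6, N = 22 → Tm = 64.9 + 41·(6 − 16.4)/22 = 45.5°C.
Reverse: G+C = 4, N = 21 → Tm = 64.9 + 41·(4 − 16.4)/21 = 40.7°C.
|ΔTm| = |45.5 − 40.7| = 4.8°C, ≤ 4.9°C.

|ΔTm| = 4.8°C; the pair is acceptable.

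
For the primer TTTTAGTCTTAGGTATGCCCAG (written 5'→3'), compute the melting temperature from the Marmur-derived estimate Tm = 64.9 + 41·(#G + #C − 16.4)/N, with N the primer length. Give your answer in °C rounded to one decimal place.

51.1°C

Base counts: A=4, T=9, G=5, C=4; G+C = 9, N = 22.
Tm = 64.9 + 41·(9 − 16.4)/22 = 64.9 + -303.40/22 = 51.1°C.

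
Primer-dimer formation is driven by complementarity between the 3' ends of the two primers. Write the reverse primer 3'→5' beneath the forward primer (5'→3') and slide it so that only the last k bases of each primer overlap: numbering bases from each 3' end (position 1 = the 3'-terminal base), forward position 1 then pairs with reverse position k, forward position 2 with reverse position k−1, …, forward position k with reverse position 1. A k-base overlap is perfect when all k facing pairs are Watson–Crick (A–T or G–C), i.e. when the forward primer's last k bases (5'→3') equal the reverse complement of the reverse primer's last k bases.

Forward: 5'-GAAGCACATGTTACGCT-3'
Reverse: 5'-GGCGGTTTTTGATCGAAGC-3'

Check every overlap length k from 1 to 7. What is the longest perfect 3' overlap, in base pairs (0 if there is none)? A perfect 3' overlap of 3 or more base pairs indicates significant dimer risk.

Last 7 bases (5'→3') — forward …TTACGCT, reverse …TCGAAGC.
Reverse complement of the reverse primer's last 7 bases: GCTTCGA; its first k bases are the reverse complement of the reverse primer's last k bases, so a perfect k-base overlap needs the forward primer's last k bases to equal them.
Comparing (forward last k vs required): k=1: T vs G ✗; k=2: CT vs GC ✗; k=3: GCT vs GCT ✓; k=4: CGCT vs GCTT ✗; k=5: ACGCT vs GCTTC ✗; k=6: TACGCT vs GCTTCG ✗; k=7: TTACGCT vs GCTTCGA ✗.
Only k = 3 is perfect, so the longest perfect 3' overlap is 3.

Longest perfect overlap: 3 complementary base pairs; significant dimer risk (threshold 3).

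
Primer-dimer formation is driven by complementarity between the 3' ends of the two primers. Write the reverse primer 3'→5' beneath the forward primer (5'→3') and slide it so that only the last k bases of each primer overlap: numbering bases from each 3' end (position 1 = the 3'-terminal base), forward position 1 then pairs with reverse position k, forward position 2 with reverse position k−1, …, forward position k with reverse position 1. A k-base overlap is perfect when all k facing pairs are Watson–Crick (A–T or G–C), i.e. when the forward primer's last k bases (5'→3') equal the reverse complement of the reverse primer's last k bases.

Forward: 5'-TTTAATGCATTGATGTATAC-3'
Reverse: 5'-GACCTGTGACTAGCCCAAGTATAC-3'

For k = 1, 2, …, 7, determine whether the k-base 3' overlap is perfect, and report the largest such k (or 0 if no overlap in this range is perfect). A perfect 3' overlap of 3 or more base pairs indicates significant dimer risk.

Longest perfect overlap: 6 complementary base pairs; significant dimer risk (threshold 3).

Last 7 bases (5'→3') — forward …TGTATAC, reverse …AGTATAC.
Reverse complement of the reverse primer's last 7 bases: GTATACT; its first k bases are the reverse complement of the reverse primer's last k bases, so a perfect k-base overlap needs the forward primer's last k bases to equal them.
Comparing (forward last k vs required): k=1: C vs G ✗; k=2: AC vs GT ✗; k=3: TAC vs GTA ✗; k=4: ATAC vs GTAT ✗; k=5: TATAC vs GTATA ✗; k=6: GTATAC vs GTATAC ✓; k=7: TGTATAC vs GTATACT ✗.
Only k = 6 is perfect, so the longest perfect 3' overlap is 6.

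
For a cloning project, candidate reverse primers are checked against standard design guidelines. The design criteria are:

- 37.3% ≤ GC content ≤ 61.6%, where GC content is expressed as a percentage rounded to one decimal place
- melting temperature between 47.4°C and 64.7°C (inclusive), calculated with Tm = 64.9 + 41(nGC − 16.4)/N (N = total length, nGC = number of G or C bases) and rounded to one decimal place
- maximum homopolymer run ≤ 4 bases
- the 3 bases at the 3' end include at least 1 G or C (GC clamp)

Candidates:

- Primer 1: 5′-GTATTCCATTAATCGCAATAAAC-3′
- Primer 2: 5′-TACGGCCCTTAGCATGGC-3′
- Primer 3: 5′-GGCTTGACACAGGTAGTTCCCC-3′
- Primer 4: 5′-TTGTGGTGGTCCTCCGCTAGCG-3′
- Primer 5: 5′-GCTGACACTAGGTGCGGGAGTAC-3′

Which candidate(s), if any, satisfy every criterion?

Primer 1 (23 nt, A=9 T=7 G=2 C=5): GC 7/23 = 30.4%, outside 37.3–61.6% ✗; Tm = 64.9 + 41·(7 − 16.4)/23 = 48.1°C ✓; longest run = 3 ✓; 3' end AAC has 1 G/C ✓ — fails.
Primer 2 (18 nt, A=3 T=4 G=5 C=6): GC 11/18 = 61.1% ✓; Tm = 64.9 + 41·(11 − 16.4)/18 = 52.6°C ✓; longest run = 3 ✓; 3' end GGC has 3 G/C ✓ — passes.
Primer 3 (22 nt, A=4 T=5 G=6 C=7): GC 13/22 = 59.1% ✓; Tm = 64.9 + 41·(13 − 16.4)/22 = 58.6°C ✓; longest run = 4 ✓; 3' end CCC has 3 G/C ✓ — passes.
Primer 4 (22 nt, A=1 T=7 G=8 C=6): GC 14/22 = 63.6%, outside 37.3–61.6% ✗; Tm = 64.9 + 41·(14 − 16.4)/22 = 60.4°C ✓; longest run = 2 ✓; 3' end GCG has 3 G/C ✓ — fails.
Primer 5 (23 nt, A=5 T=4 G=9 C=5): GC 14/23 = 60.9% ✓; Tm = 64.9 + 41·(14 − 16.4)/23 = 60.6°C ✓; longest run = 3 ✓; 3' end TAC has 1 G/C ✓ — passes.

Primer 2, Primer 3 and Primer 5.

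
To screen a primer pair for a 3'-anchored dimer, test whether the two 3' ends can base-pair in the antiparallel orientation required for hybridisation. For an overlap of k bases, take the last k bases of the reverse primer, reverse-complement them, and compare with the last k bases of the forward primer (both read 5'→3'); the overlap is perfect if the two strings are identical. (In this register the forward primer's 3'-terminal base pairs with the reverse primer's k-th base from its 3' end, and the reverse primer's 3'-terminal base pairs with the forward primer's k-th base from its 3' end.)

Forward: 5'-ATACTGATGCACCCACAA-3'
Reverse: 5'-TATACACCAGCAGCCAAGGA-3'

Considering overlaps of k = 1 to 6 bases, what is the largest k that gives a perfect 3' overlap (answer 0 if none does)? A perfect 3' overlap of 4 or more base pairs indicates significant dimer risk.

Last 6 bases (5'→3') — forward …CCACAA, reverse …CAAGGA.
Reverse complement of the reverse primer's last 6 bases: TCCTTG; its first k bases are the reverse complement of the reverse primer's last k bases, so a perfect k-base overlap needs the forward primer's last k bases to equal them.
Comparing (forward last k vs required): k=1: A vs T ✗; k=2: AA vs TC ✗; k=3: CAA vs TCC ✗; k=4: ACAA vs TCCT ✗; k=5: CACAA vs TCCTT ✗; k=6: CCACAA vs TCCTTG ✗.
No overlap length from 1 to 6 is perfect, so the longest perfect 3' overlap is 0.

Longest perfect overlap: 0 complementary base pairs; below the dimer-risk threshold (threshold 4).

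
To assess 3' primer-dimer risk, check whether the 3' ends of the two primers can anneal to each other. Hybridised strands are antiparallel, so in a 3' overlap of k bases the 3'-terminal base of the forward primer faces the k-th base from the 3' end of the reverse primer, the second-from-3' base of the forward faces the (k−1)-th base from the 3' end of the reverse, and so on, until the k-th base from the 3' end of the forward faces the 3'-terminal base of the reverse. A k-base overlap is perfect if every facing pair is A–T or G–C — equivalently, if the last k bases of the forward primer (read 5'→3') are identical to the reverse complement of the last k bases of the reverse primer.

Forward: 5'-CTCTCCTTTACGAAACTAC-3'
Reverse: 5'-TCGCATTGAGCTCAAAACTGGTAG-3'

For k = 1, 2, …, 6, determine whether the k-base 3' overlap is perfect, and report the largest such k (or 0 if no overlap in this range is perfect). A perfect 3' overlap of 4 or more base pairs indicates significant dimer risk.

Last 6 bases (5'→3') — forward …AACTAC, reverse …TGGTAG.
Reverse complement of the reverse primer's last 6 bases: CTACCA; its first k bases are the reverse complement of the reverse primer's last k bases, so a perfect k-base overlap needs the forward primer's last k bases to equal them.
Comparing (forward last k vs required): k=1: C vs C ✓; k=2: AC vs CT ✗; k=3: TAC vs CTA ✗; k=4: CTAC vs CTAC ✓; k=5: ACTAC vs CTACC ✗; k=6: AACTAC vs CTACCA ✗.
Perfect overlaps at k = 1, 4; the largest is 4.

Longest perfect overlap: 4 complementary base pairs; significant dimer risk (threshold 4).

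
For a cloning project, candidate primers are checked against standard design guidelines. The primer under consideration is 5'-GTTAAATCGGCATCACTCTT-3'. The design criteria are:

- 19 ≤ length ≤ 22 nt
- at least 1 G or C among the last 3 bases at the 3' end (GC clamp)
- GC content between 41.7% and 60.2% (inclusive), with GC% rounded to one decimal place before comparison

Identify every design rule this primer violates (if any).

Base counts: A=5, T=7, G=3, C=5 (length 20).
length: length 20 ✓
GC clamp: 3' end CTT has 1 G/C ✓
GC content: GC 8/20 = 40.0%, outside 41.7–60.2% ✗

Fails: GC content.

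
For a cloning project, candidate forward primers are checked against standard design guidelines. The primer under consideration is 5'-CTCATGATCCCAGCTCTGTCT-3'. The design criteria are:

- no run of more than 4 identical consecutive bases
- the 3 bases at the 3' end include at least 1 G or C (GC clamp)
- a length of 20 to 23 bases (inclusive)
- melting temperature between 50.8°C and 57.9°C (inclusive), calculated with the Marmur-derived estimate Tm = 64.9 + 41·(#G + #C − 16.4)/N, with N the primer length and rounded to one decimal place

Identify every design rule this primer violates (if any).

Base counts: A=3, T=7, G=3, C=8 (length 21).
homopolymer run: longest run = 3 ✓
GC clamp: 3' end TCT has 1 G/C ✓
length: length 21 ✓
Tm: Tm = 64.9 + 41·(11 − 16.4)/21 = 54.4°C ✓

Meets all criteria.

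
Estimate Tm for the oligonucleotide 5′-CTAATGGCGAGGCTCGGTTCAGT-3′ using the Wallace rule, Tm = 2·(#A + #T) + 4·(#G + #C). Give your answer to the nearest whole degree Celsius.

Base counts: A=4, T=6, G=8, C=5 (length 23).
Tm = 2·(4+6) + 4·(8+5) = 2·10 + 4·13 = 20 + 52 = 72°C.

72°C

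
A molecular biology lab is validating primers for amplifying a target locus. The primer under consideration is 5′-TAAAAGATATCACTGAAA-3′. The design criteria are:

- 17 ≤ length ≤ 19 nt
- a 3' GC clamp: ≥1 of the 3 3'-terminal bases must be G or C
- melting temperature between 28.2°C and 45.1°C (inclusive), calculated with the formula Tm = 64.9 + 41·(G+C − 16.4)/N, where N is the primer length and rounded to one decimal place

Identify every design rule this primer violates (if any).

Base counts: A=10, T=4, G=2, C=2 (length 18).
length: length 18 ✓
GC clamp: 3' end AAA has 0 G/C, need ≥1 ✗
Tm: Tm = 64.9 + 41·(4 − 16.4)/18 = 36.7°C ✓

Fails: GC clamp.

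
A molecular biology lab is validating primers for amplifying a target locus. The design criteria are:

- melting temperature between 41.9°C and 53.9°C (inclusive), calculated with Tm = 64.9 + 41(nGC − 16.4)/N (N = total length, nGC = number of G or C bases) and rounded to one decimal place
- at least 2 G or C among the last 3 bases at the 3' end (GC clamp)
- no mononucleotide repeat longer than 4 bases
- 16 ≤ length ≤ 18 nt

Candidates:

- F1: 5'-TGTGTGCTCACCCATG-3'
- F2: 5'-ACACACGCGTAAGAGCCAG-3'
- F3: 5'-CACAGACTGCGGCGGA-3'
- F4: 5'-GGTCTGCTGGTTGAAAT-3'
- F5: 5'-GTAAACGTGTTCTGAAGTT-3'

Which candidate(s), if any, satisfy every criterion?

F1 (16 nt, A=2 T=5 G=4 C=5): Tm = 64.9 + 41·(9 − 16.4)/16 = 45.9°C ✓; 3' end ATG has 1 G/C, need ≥2 ✗; longest run = 3 ✓; length 16 ✓ — fails.
F2 (19 nt, A=7 T=1 G=5 C=6): Tm = 64.9 + 41·(11 − 16.4)/19 = 53.2°C ✓; 3' end CAG has 2 G/C ✓; longest run = 2 ✓; length 19, outside 16–18 ✗ — fails.
F3 (16 nt, A=4 T=1 G=6 C=5): Tm = 64.9 + 41·(11 − 16.4)/16 = 51.1°C ✓; 3' end GGA has 2 G/C ✓; longest run = 2 ✓; length 16 ✓ — passes.
F4 (17 nt, A=3 T=6 G=6 C=2): Tm = 64.9 + 41·(8 − 16.4)/17 = 44.6°C ✓; 3' end AAT has 0 G/C, need ≥2 ✗; longest run = 3 ✓; length 17 ✓ — fails.
F5 (19 nt, A=5 T=7 G=5 C=2): Tm = 64.9 + 41·(7 − 16.4)/19 = 44.6°C ✓; 3' end GTT has 1 G/C, need ≥2 ✗; longest run = 3 ✓; length 19, outside 16–18 ✗ — fails.

F3 only.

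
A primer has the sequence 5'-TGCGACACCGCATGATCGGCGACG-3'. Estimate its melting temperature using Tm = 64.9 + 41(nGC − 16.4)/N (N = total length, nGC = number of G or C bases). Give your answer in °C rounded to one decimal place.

Base counts: A=5, T=3, G=8, C=8; G+C = 16, N = 24.
Tm = 64.9 + 41·(16 − 16.4)/24 = 64.9 + -16.40/24 = 64.2°C.

64.2°C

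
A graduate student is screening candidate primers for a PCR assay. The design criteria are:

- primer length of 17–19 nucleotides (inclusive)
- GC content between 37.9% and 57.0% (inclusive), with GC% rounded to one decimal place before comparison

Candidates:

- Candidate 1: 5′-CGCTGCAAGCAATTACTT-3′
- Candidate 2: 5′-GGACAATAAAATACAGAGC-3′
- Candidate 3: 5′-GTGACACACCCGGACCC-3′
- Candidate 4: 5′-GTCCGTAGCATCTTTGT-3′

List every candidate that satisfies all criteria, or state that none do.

Candidate 1 (18 nt, A=5 T=5 G=3 C=5): length 18 ✓; GC 8/18 = 44.4% ✓ — passes.
Candidate 2 (19 nt, A=10 T=2 G=4 C=3): length 19 ✓; GC 7/19 = 36.8%, outside 37.9–57.0% ✗ — fails.
Candidate 3 (17 nt, A=4 T=1 G=4 C=8): length 17 ✓; GC 12/17 = 70.6%, outside 37.9–57.0% ✗ — fails.
Candidate 4 (17 nt, A=2 T=7 G=4 C=4): length 17 ✓; GC 8/17 = 47.1% ✓ — passes.

Candidate 1 and Candidate 4.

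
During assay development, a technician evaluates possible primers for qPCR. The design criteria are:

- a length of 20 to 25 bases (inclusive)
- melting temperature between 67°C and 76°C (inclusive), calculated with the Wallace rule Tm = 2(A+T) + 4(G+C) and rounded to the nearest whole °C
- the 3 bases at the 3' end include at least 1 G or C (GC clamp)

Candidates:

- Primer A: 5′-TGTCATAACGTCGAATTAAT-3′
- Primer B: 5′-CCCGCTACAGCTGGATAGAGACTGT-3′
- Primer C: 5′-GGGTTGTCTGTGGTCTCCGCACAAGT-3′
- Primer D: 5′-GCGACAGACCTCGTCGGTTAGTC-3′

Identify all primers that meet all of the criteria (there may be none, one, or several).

Primer A (20 nt, A=7 T=7 G=3 C=3): length 20 ✓; Tm = 2·14 + 4·6 = 52°C, outside 67–76°C ✗; 3' end AAT has 0 G/C, need ≥1 ✗ — fails.
Primer B (25 nt, A=6 T=5 G=7 C=7): length 25 ✓; Tm = 2·11 + 4·14 = 78°C, outside 67–76°C ✗; 3' end TGT has 1 G/C ✓ — fails.
Primer C (26 nt, A=3 T=8 G=9 C=6): length 26, outside 20–25 ✗; Tm = 2·11 + 4·15 = 82°C, outside 67–76°C ✗; 3' end AGT has 1 G/C ✓ — fails.
Primer D (23 nt, A=4 T=5 G=7 C=7): length 23 ✓; Tm = 2·9 + 4·14 = 74°C ✓; 3' end GTC has 2 G/C ✓ — passes.

Primer D only.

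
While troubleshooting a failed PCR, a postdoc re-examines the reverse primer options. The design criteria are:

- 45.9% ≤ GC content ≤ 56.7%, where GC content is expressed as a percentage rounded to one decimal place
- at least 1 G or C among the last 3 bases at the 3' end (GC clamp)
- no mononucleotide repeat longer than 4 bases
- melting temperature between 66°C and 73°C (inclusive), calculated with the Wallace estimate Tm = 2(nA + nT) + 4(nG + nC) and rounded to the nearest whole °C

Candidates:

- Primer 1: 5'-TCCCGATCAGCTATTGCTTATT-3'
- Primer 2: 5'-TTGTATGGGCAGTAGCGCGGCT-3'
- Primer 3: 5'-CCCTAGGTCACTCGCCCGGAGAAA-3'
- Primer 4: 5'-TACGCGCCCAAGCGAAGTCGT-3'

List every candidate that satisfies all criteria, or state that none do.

None of the candidates satisfy all criteria.

Primer 1 (22 nt, A=4 T=9 G=3 C=6): GC 9/22 = 40.9%, outside 45.9–56.7% ✗; 3' end ATT has 0 G/C, need ≥1 ✗; longest run = 3 ✓; Tm = 2·13 + 4·9 = 62°C, outside 66–73°C ✗ — fails.
Primer 2 (22 nt, A=3 T=6 G=9 C=4): GC 13/22 = 59.1%, outside 45.9–56.7% ✗; 3' end GCT has 2 G/C ✓; longest run = 3 ✓; Tm = 2·9 + 4·13 = 70°C ✓ — fails.
Primer 3 (24 nt, A=6 T=3 G=6 C=9): GC 15/24 = 62.5%, outside 45.9–56.7% ✗; 3' end AAA has 0 G/C, need ≥1 ✗; longest run = 3 ✓; Tm = 2·9 + 4·15 = 78°C, outside 66–73°C ✗ — fails.
Primer 4 (21 nt, A=5 T=3 G=6 C=7): GC 13/21 = 61.9%, outside 45.9–56.7% ✗; 3' end CGT has 2 G/C ✓; longest run = 3 ✓; Tm = 2·8 + 4·13 = 68°C ✓ — fails.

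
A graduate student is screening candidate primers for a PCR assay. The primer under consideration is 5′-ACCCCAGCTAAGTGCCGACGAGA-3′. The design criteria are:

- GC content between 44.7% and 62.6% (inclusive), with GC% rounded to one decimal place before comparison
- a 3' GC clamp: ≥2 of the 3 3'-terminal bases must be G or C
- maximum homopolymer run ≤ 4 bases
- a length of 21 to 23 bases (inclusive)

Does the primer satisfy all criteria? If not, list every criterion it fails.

Base counts: A=7, T=2, G=6, C=8 (length 23).
GC content: GC 14/23 = 60.9% ✓
GC clamp: 3' end AGA has 1 G/C, need ≥2 ✗
homopolymer run: longest run = 4 ✓
length: length 23 ✓

Fails: GC clamp.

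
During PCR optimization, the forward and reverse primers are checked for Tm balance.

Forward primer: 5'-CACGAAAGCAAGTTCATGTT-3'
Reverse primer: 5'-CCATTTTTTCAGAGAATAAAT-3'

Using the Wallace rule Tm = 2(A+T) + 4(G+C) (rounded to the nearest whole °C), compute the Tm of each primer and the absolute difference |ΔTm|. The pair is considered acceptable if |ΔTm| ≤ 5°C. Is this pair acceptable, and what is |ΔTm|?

Forward: A=7 T=5 G=4 C=4 → Tm = 2·12 + 4·8 = 56°C.
Reverse: A=8 T=8 G=2 C=3 → Tm = 2·16 + 4·5 = 52°C.
|ΔTm| = |56 − 52| = 4°C, ≤ 5°C.

|ΔTm| = 4°C; the pair is acceptable.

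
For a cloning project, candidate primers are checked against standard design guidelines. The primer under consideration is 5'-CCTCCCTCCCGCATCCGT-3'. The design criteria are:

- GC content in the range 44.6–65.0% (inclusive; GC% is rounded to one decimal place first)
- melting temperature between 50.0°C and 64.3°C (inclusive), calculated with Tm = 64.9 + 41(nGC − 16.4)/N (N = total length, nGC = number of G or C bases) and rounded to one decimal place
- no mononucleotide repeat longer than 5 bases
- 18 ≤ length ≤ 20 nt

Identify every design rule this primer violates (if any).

Fails: GC content.

Base counts: A=1, T=4, G=2, C=11 (length 18).
GC content: GC 13/18 = 72.2%, outside 44.6–65.0% ✗
Tm: Tm = 64.9 + 41·(13 − 16.4)/18 = 57.2°C ✓
homopolymer run: longest run = 3 ✓
length: length 18 ✓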